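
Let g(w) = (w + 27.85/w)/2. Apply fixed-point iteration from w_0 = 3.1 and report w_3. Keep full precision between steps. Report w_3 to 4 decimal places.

5.2775

w_1 = g(3.100000) = 6.041935
w_2 = g(6.041935) = 5.325693
w_3 = g(5.325693) = 5.277530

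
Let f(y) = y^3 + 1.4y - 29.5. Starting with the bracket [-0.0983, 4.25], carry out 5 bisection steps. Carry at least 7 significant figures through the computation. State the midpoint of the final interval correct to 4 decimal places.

2.9591

f(-0.098300) = -29.638570, f(4.250000) = 53.215625 (opposite signs)
step 1: m = 2.075850, f(m) = -17.648654 < 0 → root in [2.075850, 4.250000]
step 2: m = 3.162925, f(m) = 6.570296 > 0 → root in [2.075850, 3.162925]
step 3: m = 2.619388, f(m) = -7.860740 < 0 → root in [2.619388, 3.162925]
step 4: m = 2.891156, f(m) = -1.285829 < 0 → root in [2.891156, 3.162925]
step 5: m = 3.027041, f(m) = 2.474554 > 0 → root in [2.891156, 3.027041]
Midpoint of [2.891156, 3.027041] = 2.959098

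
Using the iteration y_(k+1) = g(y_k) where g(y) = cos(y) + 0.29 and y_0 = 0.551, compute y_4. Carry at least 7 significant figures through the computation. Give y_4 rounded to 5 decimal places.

0.78661

y_1 = g(0.551000) = 1.142001
y_2 = g(1.142001) = 0.705775
y_3 = g(0.705775) = 1.051109
y_4 = g(1.051109) = 0.786609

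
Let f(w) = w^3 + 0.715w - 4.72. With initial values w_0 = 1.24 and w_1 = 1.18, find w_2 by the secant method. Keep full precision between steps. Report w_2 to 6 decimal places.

f(w_0) = -1.926776, f(w_1) = -2.233268
w_2 = 1.180000 - (-2.233268)·(1.180000 - 1.240000)/(-2.233268 - (-1.926776)) = 1.617193; f(w_2) = 0.665757

1.617193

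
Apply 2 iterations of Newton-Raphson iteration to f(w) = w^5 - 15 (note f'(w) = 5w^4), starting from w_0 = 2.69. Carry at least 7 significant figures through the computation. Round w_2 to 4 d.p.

Newton update: w ← w − f(w)/f'(w).
w_0 = 2.690000: f = 125.851475, f' = 261.805716 → w_1 = 2.690000 - (125.851475)/(261.805716) = 2.209294
w_1 = 2.209294: f = 37.634191, f' = 119.119913 → w_2 = 2.209294 - (37.634191)/(119.119913) = 1.893359

1.8934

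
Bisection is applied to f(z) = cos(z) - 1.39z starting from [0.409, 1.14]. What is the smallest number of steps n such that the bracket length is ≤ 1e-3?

Initial width b − a = 1.14 − 0.409 = 0.731000.
After n steps the width is (b−a)/2^n; need (b−a)/2^n ≤ 1e-3.
So n ≥ log₂(0.731000/1e-3) = log₂(731.0000) ≈ 9.5137.
Hence n = 10.

10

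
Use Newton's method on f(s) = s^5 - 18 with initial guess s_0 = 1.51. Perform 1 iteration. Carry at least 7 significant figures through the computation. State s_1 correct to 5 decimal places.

1.90046

f'(s) = 5s^4
s_0 = 1.510000: f = -10.149727, f' = 25.994280 → s_1 = 1.510000 - (-10.149727)/(25.994280) = 1.900460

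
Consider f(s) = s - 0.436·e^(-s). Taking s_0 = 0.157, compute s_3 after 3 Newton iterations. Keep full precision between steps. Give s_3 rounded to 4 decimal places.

Newton update: s ← s − f(s)/f'(s).
f'(s) = 1 + 0.436·e^(-s)
s_0 = 0.157000: f = -0.215651, f' = 1.372651 → s_1 = 0.157000 - (-0.215651)/(1.372651) = 0.314105
s_1 = 0.314105: f = -0.004367, f' = 1.318473 → s_2 = 0.314105 - (-0.004367)/(1.318473) = 0.317418
s_2 = 0.317418: f = -0.000002, f' = 1.317420 → s_3 = 0.317418 - (-0.000002)/(1.317420) = 0.317419

0.3174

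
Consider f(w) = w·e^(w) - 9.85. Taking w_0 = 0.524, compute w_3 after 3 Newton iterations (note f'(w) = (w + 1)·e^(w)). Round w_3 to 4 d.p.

2.5692

Newton update: w ← w − f(w)/f'(w).
w_0 = 0.524000: f = -8.965085, f' = 2.573684 → w_1 = 0.524000 - (-8.965085)/(2.573684) = 4.007366
w_1 = 4.007366: f = 210.562415, f' = 275.414230 → w_2 = 4.007366 - (210.562415)/(275.414230) = 3.242836
w_2 = 3.242836: f = 73.186862, f' = 108.643108 → w_3 = 3.242836 - (73.186862)/(108.643108) = 2.569192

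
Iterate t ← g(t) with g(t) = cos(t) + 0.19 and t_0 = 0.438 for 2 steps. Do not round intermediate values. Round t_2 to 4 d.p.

t_1 = g(0.438000) = 1.095602
t_2 = g(1.095602) = 0.647511

0.6475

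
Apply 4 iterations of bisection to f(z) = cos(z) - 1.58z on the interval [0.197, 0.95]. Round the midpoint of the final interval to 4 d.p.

f(0.197000) = 0.669398, f(0.950000) = -0.919317 (opposite signs)
step 1: m = 0.573500, f(m) = -0.066123 < 0 → root in [0.197000, 0.573500]
step 2: m = 0.385250, f(m) = 0.318010 > 0 → root in [0.385250, 0.573500]
step 3: m = 0.479375, f(m) = 0.129871 > 0 → root in [0.479375, 0.573500]
step 4: m = 0.526438, f(m) = 0.032831 > 0 → root in [0.526438, 0.573500]
Midpoint of [0.526438, 0.573500] = 0.549969

0.5500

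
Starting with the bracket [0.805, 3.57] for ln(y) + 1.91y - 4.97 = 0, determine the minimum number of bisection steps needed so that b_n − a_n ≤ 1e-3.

Initial width b − a = 3.57 − 0.805 = 2.765000.
After n steps the width is (b−a)/2^n; need (b−a)/2^n ≤ 1e-3.
So n ≥ log₂(2.765000/1e-3) = log₂(2765.0000) ≈ 11.4331.
Hence n = 12.

12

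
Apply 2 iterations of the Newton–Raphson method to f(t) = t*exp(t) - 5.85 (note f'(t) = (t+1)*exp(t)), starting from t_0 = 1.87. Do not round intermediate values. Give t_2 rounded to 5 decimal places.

1.42632

t_0 = 1.870000: f = 6.283114, f' = 18.621411 → t_1 = 1.870000 - (6.283114)/(18.621411) = 1.532587
t_1 = 1.532587: f = 1.246086, f' = 11.726224 → t_2 = 1.532587 - (1.246086)/(11.726224) = 1.426322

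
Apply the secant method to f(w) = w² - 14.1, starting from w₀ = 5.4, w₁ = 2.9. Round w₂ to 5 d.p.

Secant update: w_(k+1) = w_k − f(w_k)·(w_k − w_(k-1))/(f(w_k) − f(w_(k-1))).
f(w_0) = 15.060000, f(w_1) = -5.690000
w_2 = 2.900000 - (-5.690000)·(2.900000 - 5.400000)/(-5.690000 - (15.060000)) = 3.585542; f(w_2) = -1.243887

3.58554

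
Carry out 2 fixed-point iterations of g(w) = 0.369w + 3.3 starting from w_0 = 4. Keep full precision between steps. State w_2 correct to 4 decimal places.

5.0623

w_1 = g(4.000000) = 4.776000
w_2 = g(4.776000) = 5.062344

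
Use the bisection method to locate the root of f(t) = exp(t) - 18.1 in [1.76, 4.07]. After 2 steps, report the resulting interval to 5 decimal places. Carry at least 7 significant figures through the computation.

[2.33750, 2.91500]

f(1.760000) = -12.287563, f(4.070000) = 40.456963 (opposite signs)
step 1: m = 2.915000, f(m) = 0.348812 > 0 → root in [1.760000, 2.915000]
step 2: m = 2.337500, f(m) = -7.744684 < 0 → root in [2.337500, 2.915000]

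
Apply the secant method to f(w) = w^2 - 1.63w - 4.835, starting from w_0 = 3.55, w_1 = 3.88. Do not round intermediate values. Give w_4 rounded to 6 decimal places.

f(w_0) = 1.981000, f(w_1) = 3.895000
w_2 = 3.880000 - (3.895000)·(3.880000 - 3.550000)/(3.895000 - (1.981000)) = 3.208448; f(w_2) = 0.229370
w_3 = 3.208448 - (0.229370)·(3.208448 - 3.880000)/(0.229370 - (3.895000)) = 3.166427; f(w_3) = 0.029985
w_4 = 3.166427 - (0.029985)·(3.166427 - 3.208448)/(0.029985 - (0.229370)) = 3.160108; f(w_4) = 0.000305

3.160108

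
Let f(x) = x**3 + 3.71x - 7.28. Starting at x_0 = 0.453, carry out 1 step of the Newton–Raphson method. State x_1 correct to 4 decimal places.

Newton update: x ← x − f(x)/f'(x).
f'(x) = 3x**2 + 3.71
x_0 = 0.453000: f = -5.506410, f' = 4.325627 → x_1 = 0.453000 - (-5.506410)/(4.325627) = 1.725974

1.7260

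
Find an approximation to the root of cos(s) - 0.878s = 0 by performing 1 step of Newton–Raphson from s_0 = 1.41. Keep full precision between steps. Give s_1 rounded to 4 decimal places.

f'(s) = -sin(s) - 0.878
s_0 = 1.410000: f = -1.077876, f' = -1.865100 → s_1 = 1.410000 - (-1.077876)/(-1.865100) = 0.832082

0.8321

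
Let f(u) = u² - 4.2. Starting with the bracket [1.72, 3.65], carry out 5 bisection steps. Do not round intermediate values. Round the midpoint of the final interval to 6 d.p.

f(1.720000) = -1.241600, f(3.650000) = 9.122500 (opposite signs)
step 1: m = 2.685000, f(m) = 3.009225 > 0 → root in [1.720000, 2.685000]
step 2: m = 2.202500, f(m) = 0.651006 > 0 → root in [1.720000, 2.202500]
step 3: m = 1.961250, f(m) = -0.353498 < 0 → root in [1.961250, 2.202500]
step 4: m = 2.081875, f(m) = 0.134204 > 0 → root in [1.961250, 2.081875]
step 5: m = 2.021562, f(m) = -0.113285 < 0 → root in [2.021562, 2.081875]
Midpoint of [2.021562, 2.081875] = 2.051719

2.051719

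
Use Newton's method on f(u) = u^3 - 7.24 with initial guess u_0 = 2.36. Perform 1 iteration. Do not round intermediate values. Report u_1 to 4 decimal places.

Newton update: u ← u − f(u)/f'(u).
f'(u) = 3u^2
u_0 = 2.360000: f = 5.904256, f' = 16.708800 → u_1 = 2.360000 - (5.904256)/(16.708800) = 2.006638

2.0066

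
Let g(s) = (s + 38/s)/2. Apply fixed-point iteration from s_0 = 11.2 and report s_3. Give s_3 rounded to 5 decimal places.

s_1 = g(11.200000) = 7.296429
s_2 = g(7.296429) = 6.252228
s_3 = g(6.252228) = 6.165031

6.16503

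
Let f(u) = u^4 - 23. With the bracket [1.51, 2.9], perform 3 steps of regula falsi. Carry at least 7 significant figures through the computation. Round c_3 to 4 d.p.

f(1.510000) = -17.801144, f(2.900000) = 47.728100
step 1: c = 1.887596, f(c) = -10.304894 < 0 → new bracket [1.887596, 2.900000]
step 2: c = 2.067368, f(c) = -4.732825 < 0 → new bracket [2.067368, 2.900000]
step 3: c = 2.142485, f(c) = -1.929673 < 0 → new bracket [2.142485, 2.900000]

2.1425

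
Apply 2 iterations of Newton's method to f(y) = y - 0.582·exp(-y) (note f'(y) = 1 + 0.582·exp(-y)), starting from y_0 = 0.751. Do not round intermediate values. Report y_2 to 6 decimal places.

0.392870

Newton update: y ← y − f(y)/f'(y).
y_0 = 0.751000: f = 0.476357, f' = 1.274643 → y_1 = 0.751000 - (0.476357)/(1.274643) = 0.377282
y_1 = 0.377282: f = -0.021809, f' = 1.399091 → y_2 = 0.377282 - (-0.021809)/(1.399091) = 0.392870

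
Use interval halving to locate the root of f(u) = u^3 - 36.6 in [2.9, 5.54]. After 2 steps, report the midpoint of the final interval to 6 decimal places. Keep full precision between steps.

3.230000

f(2.900000) = -12.211000, f(5.540000) = 133.431464 (opposite signs)
step 1: m = 4.220000, f(m) = 38.551448 > 0 → root in [2.900000, 4.220000]
step 2: m = 3.560000, f(m) = 8.518016 > 0 → root in [2.900000, 3.560000]
Midpoint of [2.900000, 3.560000] = 3.230000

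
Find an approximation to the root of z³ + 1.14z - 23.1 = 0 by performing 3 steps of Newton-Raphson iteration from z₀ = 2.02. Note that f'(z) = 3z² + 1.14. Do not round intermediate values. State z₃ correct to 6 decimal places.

2.714778

z_0 = 2.020000: f = -12.554792, f' = 13.381200 → z_1 = 2.020000 - (-12.554792)/(13.381200) = 2.958241
z_1 = 2.958241: f = 6.160526, f' = 27.393571 → z_2 = 2.958241 - (6.160526)/(27.393571) = 2.733352
z_2 = 2.733352: f = 0.437468, f' = 23.553633 → z_3 = 2.733352 - (0.437468)/(23.553633) = 2.714778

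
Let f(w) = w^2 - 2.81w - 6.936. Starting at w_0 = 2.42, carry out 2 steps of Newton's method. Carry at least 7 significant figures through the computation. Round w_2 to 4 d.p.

4.7631

Newton update: w ← w − f(w)/f'(w).
f'(w) = 2w - 2.81
w_0 = 2.420000: f = -7.879800, f' = 2.030000 → w_1 = 2.420000 - (-7.879800)/(2.030000) = 6.301675
w_1 = 6.301675: f = 15.067400, f' = 9.793350 → w_2 = 6.301675 - (15.067400)/(9.793350) = 4.763141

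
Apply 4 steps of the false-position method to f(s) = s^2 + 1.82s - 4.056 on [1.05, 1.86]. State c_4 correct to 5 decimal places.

1.29996

False-position update: c = (a·f(b) − b·f(a))/(f(b) − f(a)); replace the endpoint whose sign matches f(c).
f(1.050000) = -1.042500, f(1.860000) = 2.788800
step 1: c = 1.270402, f(c) = -0.129948 < 0 → new bracket [1.270402, 1.860000]
step 2: c = 1.296652, f(c) = -0.014788 < 0 → new bracket [1.296652, 1.860000]
step 3: c = 1.299623, f(c) = -0.001665 < 0 → new bracket [1.299623, 1.860000]
step 4: c = 1.299958, f(c) = -0.000187 < 0 → new bracket [1.299958, 1.860000]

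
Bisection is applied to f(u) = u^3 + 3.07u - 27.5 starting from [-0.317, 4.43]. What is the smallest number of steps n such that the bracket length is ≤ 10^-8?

29

Initial width b − a = 4.43 − -0.317 = 4.747000.
After n steps the width is (b−a)/2^n; need (b−a)/2^n ≤ 10^-8.
So n ≥ log₂(4.747000/10^-8) = log₂(474700000.0000) ≈ 28.8224.
Hence n = 29.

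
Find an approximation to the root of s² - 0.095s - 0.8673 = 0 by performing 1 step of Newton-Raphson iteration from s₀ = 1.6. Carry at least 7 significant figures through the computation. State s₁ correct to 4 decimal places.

f'(s) = 2s - 0.095
s_0 = 1.600000: f = 1.540700, f' = 3.105000 → s_1 = 1.600000 - (1.540700)/(3.105000) = 1.103800

1.1038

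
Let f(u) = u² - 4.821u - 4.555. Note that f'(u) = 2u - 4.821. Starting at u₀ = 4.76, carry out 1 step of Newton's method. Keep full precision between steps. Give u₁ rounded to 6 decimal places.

5.791147

u_0 = 4.760000: f = -4.845360, f' = 4.699000 → u_1 = 4.760000 - (-4.845360)/(4.699000) = 5.791147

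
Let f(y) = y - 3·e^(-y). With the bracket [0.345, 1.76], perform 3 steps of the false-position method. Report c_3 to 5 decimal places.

f(0.345000) = -1.779661, f(1.760000) = 1.243865
step 1: c = 1.177875, f(c) = 0.254078 > 0 → new bracket [0.345000, 1.177875]
step 2: c = 1.073823, f(c) = 0.048724 > 0 → new bracket [0.345000, 1.073823]
step 3: c = 1.054401, f(c) = 0.009198 > 0 → new bracket [0.345000, 1.054401]

1.05440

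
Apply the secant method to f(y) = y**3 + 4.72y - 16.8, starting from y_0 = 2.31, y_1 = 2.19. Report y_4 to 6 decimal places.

1.961204

Secant update: y_(k+1) = y_k − f(y_k)·(y_k − y_(k-1))/(f(y_k) − f(y_(k-1))).
f(y_0) = 6.429591, f(y_1) = 4.040259
y_2 = 2.190000 - (4.040259)·(2.190000 - 2.310000)/(4.040259 - (6.429591)) = 1.987085; f(y_2) = 0.425061
y_3 = 1.987085 - (0.425061)·(1.987085 - 2.190000)/(0.425061 - (4.040259)) = 1.963227; f(y_3) = 0.033221
y_4 = 1.963227 - (0.033221)·(1.963227 - 1.987085)/(0.033221 - (0.425061)) = 1.961204; f(y_4) = 0.000309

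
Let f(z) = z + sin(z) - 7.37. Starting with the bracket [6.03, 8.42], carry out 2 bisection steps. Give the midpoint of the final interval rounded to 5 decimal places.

f(6.030000) = -1.590489, f(8.420000) = 1.894043 (opposite signs)
step 1: m = 7.225000, f(m) = 0.663627 > 0 → root in [6.030000, 7.225000]
step 2: m = 6.627500, f(m) = -0.404948 < 0 → root in [6.627500, 7.225000]
Midpoint of [6.627500, 7.225000] = 6.926250

6.92625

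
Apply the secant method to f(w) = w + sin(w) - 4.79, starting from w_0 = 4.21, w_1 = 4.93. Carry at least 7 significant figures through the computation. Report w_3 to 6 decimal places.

f(w_0) = -1.456435, f(w_1) = -0.836416
w_2 = 4.930000 - (-0.836416)·(4.930000 - 4.210000)/(-0.836416 - (-1.456435)) = 5.901293; f(w_2) = 0.738615
w_3 = 5.901293 - (0.738615)·(5.901293 - 4.930000)/(0.738615 - (-0.836416)) = 5.445802; f(w_3) = -0.087092

5.445802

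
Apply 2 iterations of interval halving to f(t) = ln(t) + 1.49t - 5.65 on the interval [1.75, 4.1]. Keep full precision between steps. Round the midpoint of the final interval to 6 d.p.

3.218750

f(1.750000) = -2.482884, f(4.100000) = 1.869987 (opposite signs)
step 1: m = 2.925000, f(m) = -0.218456 < 0 → root in [2.925000, 4.100000]
step 2: m = 3.512500, f(m) = 0.839953 > 0 → root in [2.925000, 3.512500]
Midpoint of [2.925000, 3.512500] = 3.218750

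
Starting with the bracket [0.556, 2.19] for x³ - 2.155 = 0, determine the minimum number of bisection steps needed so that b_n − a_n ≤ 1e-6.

21

Initial width b − a = 2.19 − 0.556 = 1.634000.
After n steps the width is (b−a)/2^n; need (b−a)/2^n ≤ 1e-6.
So n ≥ log₂(1.634000/1e-6) = log₂(1634000.0000) ≈ 20.6400.
Hence n = 21.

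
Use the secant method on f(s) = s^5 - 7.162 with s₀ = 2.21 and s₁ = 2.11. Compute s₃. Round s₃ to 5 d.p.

1.63777

f(s_0) = 45.556297, f(s_1) = 34.660720
s_2 = 2.110000 - (34.660720)·(2.110000 - 2.210000)/(34.660720 - (45.556297)) = 1.791883; f(s_2) = 11.311441
s_3 = 1.791883 - (11.311441)·(1.791883 - 2.110000)/(11.311441 - (34.660720)) = 1.637772; f(s_3) = 4.621317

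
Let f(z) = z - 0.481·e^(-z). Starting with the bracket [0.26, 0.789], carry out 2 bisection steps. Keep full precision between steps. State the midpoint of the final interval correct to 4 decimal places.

f(0.260000) = -0.110876, f(0.789000) = 0.570482 (opposite signs)
step 1: m = 0.524500, f(m) = 0.239820 > 0 → root in [0.260000, 0.524500]
step 2: m = 0.392250, f(m) = 0.067318 > 0 → root in [0.260000, 0.392250]
Midpoint of [0.260000, 0.392250] = 0.326125

0.3261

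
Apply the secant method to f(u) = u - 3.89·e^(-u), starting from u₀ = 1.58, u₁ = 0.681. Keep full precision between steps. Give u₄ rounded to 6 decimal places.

1.186878

Secant update: u_(k+1) = u_k − f(u_k)·(u_k − u_(k-1))/(f(u_k) − f(u_(k-1))).
f(u_0) = 0.778757, f(u_1) = -1.287770
u_2 = 0.681000 - (-1.287770)·(0.681000 - 1.580000)/(-1.287770 - (0.778757)) = 1.241218; f(u_2) = 0.116883
u_3 = 1.241218 - (0.116883)·(1.241218 - 0.681000)/(0.116883 - (-1.287770)) = 1.194601; f(u_3) = 0.016613
u_4 = 1.194601 - (0.016613)·(1.194601 - 1.241218)/(0.016613 - (0.116883)) = 1.186878; f(u_4) = -0.000244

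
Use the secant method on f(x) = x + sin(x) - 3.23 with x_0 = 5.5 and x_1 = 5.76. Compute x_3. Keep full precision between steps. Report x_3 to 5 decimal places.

4.34844

Secant update: x_(k+1) = x_k − f(x_k)·(x_k − x_(k-1))/(f(x_k) − f(x_(k-1))).
f(x_0) = 1.564460, f(x_1) = 2.030358
x_2 = 5.760000 - (2.030358)·(5.760000 - 5.500000)/(2.030358 - (1.564460)) = 4.626935; f(x_2) = 0.400584
x_3 = 4.626935 - (0.400584)·(4.626935 - 5.760000)/(0.400584 - (2.030358)) = 4.348438; f(x_3) = 0.183940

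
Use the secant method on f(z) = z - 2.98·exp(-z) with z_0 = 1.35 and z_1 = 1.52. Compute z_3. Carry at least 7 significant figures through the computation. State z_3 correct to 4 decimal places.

1.0505

Secant update: z_(k+1) = z_k − f(z_k)·(z_k − z_(k-1))/(f(z_k) − f(z_(k-1))).
f(z_0) = 0.577464, f(z_1) = 0.868239
z_2 = 1.520000 - (0.868239)·(1.520000 - 1.350000)/(0.868239 - (0.577464)) = 1.012388; f(z_2) = -0.070395
z_3 = 1.012388 - (-0.070395)·(1.012388 - 1.520000)/(-0.070395 - (0.868239)) = 1.050458; f(z_3) = 0.008121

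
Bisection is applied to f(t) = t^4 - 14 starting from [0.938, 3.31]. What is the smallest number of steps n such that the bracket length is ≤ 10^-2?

8

Initial width b − a = 3.31 − 0.938 = 2.372000.
After n steps the width is (b−a)/2^n; need (b−a)/2^n ≤ 10^-2.
So n ≥ log₂(2.372000/10^-2) = log₂(237.2000) ≈ 7.8900.
Hence n = 8.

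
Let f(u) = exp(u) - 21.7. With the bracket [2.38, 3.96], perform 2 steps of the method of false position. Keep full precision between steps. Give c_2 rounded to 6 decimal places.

2.966580

False-position update: c = (a·f(b) − b·f(a))/(f(b) − f(a)); replace the endpoint whose sign matches f(c).
f(2.380000) = -10.895097, f(3.960000) = 30.757326
step 1: c = 2.793283, f(c) = -5.365436 < 0 → new bracket [2.793283, 3.960000]
step 2: c = 2.966580, f(c) = -2.274634 < 0 → new bracket [2.966580, 3.960000]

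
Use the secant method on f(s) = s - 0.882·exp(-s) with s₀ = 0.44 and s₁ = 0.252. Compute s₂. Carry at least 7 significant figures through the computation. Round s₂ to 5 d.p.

Secant update: s_(k+1) = s_k − f(s_k)·(s_k − s_(k-1))/(f(s_k) − f(s_(k-1))).
f(s_0) = -0.128040, f(s_1) = -0.433530
s_2 = 0.252000 - (-0.433530)·(0.252000 - 0.440000)/(-0.433530 - (-0.128040)) = 0.518797; f(s_2) = -0.006202

0.51880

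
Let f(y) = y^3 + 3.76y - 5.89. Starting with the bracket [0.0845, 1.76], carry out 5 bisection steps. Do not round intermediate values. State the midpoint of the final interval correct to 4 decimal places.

1.1579

f(0.084500) = -5.571677, f(1.760000) = 6.179376 (opposite signs)
step 1: m = 0.922250, f(m) = -1.637925 < 0 → root in [0.922250, 1.760000]
step 2: m = 1.341125, f(m) = 1.564799 > 0 → root in [0.922250, 1.341125]
step 3: m = 1.131687, f(m) = -0.185484 < 0 → root in [1.131687, 1.341125]
step 4: m = 1.236406, f(m) = 0.648982 > 0 → root in [1.131687, 1.236406]
step 5: m = 1.184047, f(m) = 0.222011 > 0 → root in [1.131687, 1.184047]
Midpoint of [1.131687, 1.184047] = 1.157867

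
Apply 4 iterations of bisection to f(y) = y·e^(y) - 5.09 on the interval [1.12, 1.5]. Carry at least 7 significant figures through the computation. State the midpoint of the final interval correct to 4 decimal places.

1.3456

f(1.120000) = -1.657363, f(1.500000) = 1.632534 (opposite signs)
step 1: m = 1.310000, f(m) = -0.234912 < 0 → root in [1.310000, 1.500000]
step 2: m = 1.405000, f(m) = 0.636115 > 0 → root in [1.310000, 1.405000]
step 3: m = 1.357500, f(m) = 0.185876 > 0 → root in [1.310000, 1.357500]
step 4: m = 1.333750, f(m) = -0.028087 < 0 → root in [1.333750, 1.357500]
Midpoint of [1.333750, 1.357500] = 1.345625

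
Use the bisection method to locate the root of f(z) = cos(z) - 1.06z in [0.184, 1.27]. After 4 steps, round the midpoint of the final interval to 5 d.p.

f(0.184000) = 0.788080, f(1.270000) = -1.049919 (opposite signs)
step 1: m = 0.727000, f(m) = -0.023448 < 0 → root in [0.184000, 0.727000]
step 2: m = 0.455500, f(m) = 0.415211 > 0 → root in [0.455500, 0.727000]
step 3: m = 0.591250, f(m) = 0.203520 > 0 → root in [0.591250, 0.727000]
step 4: m = 0.659125, f(m) = 0.091856 > 0 → root in [0.659125, 0.727000]
Midpoint of [0.659125, 0.727000] = 0.693062

0.69306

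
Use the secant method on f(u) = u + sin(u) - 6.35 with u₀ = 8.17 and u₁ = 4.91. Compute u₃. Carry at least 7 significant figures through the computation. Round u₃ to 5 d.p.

6.30003

f(u_0) = 2.770480, f(u_1) = -2.420538
u_2 = 4.910000 - (-2.420538)·(4.910000 - 8.170000)/(-2.420538 - (2.770480)) = 6.430117; f(u_2) = 0.226520
u_3 = 6.430117 - (0.226520)·(6.430117 - 4.910000)/(0.226520 - (-2.420538)) = 6.300034; f(u_3) = -0.033118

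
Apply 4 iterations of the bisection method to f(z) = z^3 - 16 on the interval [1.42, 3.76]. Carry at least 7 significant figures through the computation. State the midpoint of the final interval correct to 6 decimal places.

f(1.420000) = -13.136712, f(3.760000) = 37.157376 (opposite signs)
step 1: m = 2.590000, f(m) = 1.373979 > 0 → root in [1.420000, 2.590000]
step 2: m = 2.005000, f(m) = -7.939850 < 0 → root in [2.005000, 2.590000]
step 3: m = 2.297500, f(m) = -3.872632 < 0 → root in [2.297500, 2.590000]
step 4: m = 2.443750, f(m) = -1.406135 < 0 → root in [2.443750, 2.590000]
Midpoint of [2.443750, 2.590000] = 2.516875

2.516875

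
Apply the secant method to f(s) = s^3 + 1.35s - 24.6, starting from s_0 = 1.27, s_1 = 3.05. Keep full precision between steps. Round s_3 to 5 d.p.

f(s_0) = -20.837117, f(s_1) = 7.890125
s_2 = 3.050000 - (7.890125)·(3.050000 - 1.270000)/(7.890125 - (-20.837117)) = 2.561111; f(s_2) = -4.343424
s_3 = 2.561111 - (-4.343424)·(2.561111 - 3.050000)/(-4.343424 - (7.890125)) = 2.734687; f(s_3) = -0.456771

2.73469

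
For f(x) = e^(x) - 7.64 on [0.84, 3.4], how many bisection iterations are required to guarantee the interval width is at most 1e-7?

Initial width b − a = 3.4 − 0.84 = 2.560000.
After n steps the width is (b−a)/2^n; need (b−a)/2^n ≤ 1e-7.
So n ≥ log₂(2.560000/1e-7) = log₂(25600000.0000) ≈ 24.6096.
Hence n = 25.

25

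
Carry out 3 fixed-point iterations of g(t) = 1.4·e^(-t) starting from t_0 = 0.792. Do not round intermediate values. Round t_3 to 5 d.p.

t_1 = g(0.792000) = 0.634113
t_2 = g(0.634113) = 0.742568
t_3 = g(0.742568) = 0.666246

0.66625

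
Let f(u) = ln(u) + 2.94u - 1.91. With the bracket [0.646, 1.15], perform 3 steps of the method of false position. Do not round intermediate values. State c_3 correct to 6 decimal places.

0.748292

False-position update: c = (a·f(b) − b·f(a))/(f(b) − f(a)); replace the endpoint whose sign matches f(c).
f(0.646000) = -0.447716, f(1.150000) = 1.610762
step 1: c = 0.755619, f(c) = 0.031303 > 0 → new bracket [0.646000, 0.755619]
step 2: c = 0.748456, f(c) = 0.000717 > 0 → new bracket [0.646000, 0.748456]
step 3: c = 0.748292, f(c) = 0.000016 > 0 → new bracket [0.646000, 0.748292]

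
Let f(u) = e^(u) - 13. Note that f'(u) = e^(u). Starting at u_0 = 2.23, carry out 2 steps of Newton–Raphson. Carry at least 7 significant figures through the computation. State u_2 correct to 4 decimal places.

2.5669

u_0 = 2.230000: f = -3.700134, f' = 9.299866 → u_1 = 2.230000 - (-3.700134)/(9.299866) = 2.627870
u_1 = 2.627870: f = 0.844245, f' = 13.844245 → u_2 = 2.627870 - (0.844245)/(13.844245) = 2.566888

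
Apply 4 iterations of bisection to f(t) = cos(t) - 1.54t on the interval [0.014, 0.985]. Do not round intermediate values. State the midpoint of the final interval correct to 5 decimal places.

f(0.014000) = 0.978342, f(0.985000) = -0.964037 (opposite signs)
step 1: m = 0.499500, f(m) = 0.108592 > 0 → root in [0.499500, 0.985000]
step 2: m = 0.742250, f(m) = -0.406115 < 0 → root in [0.499500, 0.742250]
step 3: m = 0.620875, f(m) = -0.142778 < 0 → root in [0.499500, 0.620875]
step 4: m = 0.560187, f(m) = -0.015533 < 0 → root in [0.499500, 0.560187]
Midpoint of [0.499500, 0.560187] = 0.529844

0.52984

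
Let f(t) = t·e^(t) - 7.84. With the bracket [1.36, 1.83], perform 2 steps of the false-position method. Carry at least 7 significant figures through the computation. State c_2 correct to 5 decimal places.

f(1.360000) = -2.541177, f(1.830000) = 3.568013
step 1: c = 1.555501, f(c) = -0.470876 < 0 → new bracket [1.555501, 1.830000]
step 2: c = 1.587504, f(c) = -0.074689 < 0 → new bracket [1.587504, 1.830000]

1.58750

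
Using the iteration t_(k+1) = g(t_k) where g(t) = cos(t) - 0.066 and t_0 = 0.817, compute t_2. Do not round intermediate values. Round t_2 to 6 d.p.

t_1 = g(0.817000) = 0.618412
t_2 = g(0.618412) = 0.748800

0.748800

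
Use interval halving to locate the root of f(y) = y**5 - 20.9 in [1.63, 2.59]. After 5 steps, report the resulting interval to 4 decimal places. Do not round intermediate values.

[1.8100, 1.8400]

f(1.630000) = -9.393638, f(2.590000) = 95.646389 (opposite signs)
step 1: m = 2.110000, f(m) = 20.922720 > 0 → root in [1.630000, 2.110000]
step 2: m = 1.870000, f(m) = 1.966939 > 0 → root in [1.630000, 1.870000]
step 3: m = 1.750000, f(m) = -4.486914 < 0 → root in [1.750000, 1.870000]
step 4: m = 1.810000, f(m) = -1.473576 < 0 → root in [1.810000, 1.870000]
step 5: m = 1.840000, f(m) = 0.190609 > 0 → root in [1.810000, 1.840000]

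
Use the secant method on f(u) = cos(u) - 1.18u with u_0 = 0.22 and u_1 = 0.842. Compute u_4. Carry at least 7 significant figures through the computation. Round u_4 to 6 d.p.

0.666236

f(u_0) = 0.716297, f(u_1) = -0.327588
u_2 = 0.842000 - (-0.327588)·(0.842000 - 0.220000)/(-0.327588 - (0.716297)) = 0.646807; f(u_2) = 0.034781
u_3 = 0.646807 - (0.034781)·(0.646807 - 0.842000)/(0.034781 - (-0.327588)) = 0.665541; f(u_3) = 0.001244
u_4 = 0.665541 - (0.001244)·(0.665541 - 0.646807)/(0.001244 - (0.034781)) = 0.666236; f(u_4) = -0.000005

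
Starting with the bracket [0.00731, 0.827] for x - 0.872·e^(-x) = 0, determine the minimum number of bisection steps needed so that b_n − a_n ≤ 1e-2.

Initial width b − a = 0.827 − 0.00731 = 0.819690.
After n steps the width is (b−a)/2^n; need (b−a)/2^n ≤ 1e-2.
So n ≥ log₂(0.819690/1e-2) = log₂(81.9690) ≈ 6.3570.
Hence n = 7.

7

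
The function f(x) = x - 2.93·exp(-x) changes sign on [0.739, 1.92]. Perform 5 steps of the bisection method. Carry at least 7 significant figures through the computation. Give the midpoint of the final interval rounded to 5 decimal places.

1.05270

f(0.739000) = -0.660342, f(1.920000) = 1.490442 (opposite signs)
step 1: m = 1.329500, f(m) = 0.554194 > 0 → root in [0.739000, 1.329500]
step 2: m = 1.034250, f(m) = -0.007344 < 0 → root in [1.034250, 1.329500]
step 3: m = 1.181875, f(m) = 0.283235 > 0 → root in [1.034250, 1.181875]
step 4: m = 1.108062, f(m) = 0.140582 > 0 → root in [1.034250, 1.108062]
step 5: m = 1.071156, f(m) = 0.067303 > 0 → root in [1.034250, 1.071156]
Midpoint of [1.034250, 1.071156] = 1.052703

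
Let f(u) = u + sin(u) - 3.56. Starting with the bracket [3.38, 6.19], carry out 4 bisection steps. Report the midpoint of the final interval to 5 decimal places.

f(3.380000) = -0.416155, f(6.190000) = 2.536949 (opposite signs)
step 1: m = 4.785000, f(m) = 0.227635 > 0 → root in [3.380000, 4.785000]
step 2: m = 4.082500, f(m) = -0.285593 < 0 → root in [4.082500, 4.785000]
step 3: m = 4.433750, f(m) = -0.087681 < 0 → root in [4.433750, 4.785000]
step 4: m = 4.609375, f(m) = 0.054676 > 0 → root in [4.433750, 4.609375]
Midpoint of [4.433750, 4.609375] = 4.521562

4.52156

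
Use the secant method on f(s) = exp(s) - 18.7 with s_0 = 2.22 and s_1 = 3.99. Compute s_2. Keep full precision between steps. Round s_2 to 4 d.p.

2.5946

f(s_0) = -9.492669, f(s_1) = 35.354889
s_2 = 3.990000 - (35.354889)·(3.990000 - 2.220000)/(35.354889 - (-9.492669)) = 2.594647; f(s_2) = -5.308134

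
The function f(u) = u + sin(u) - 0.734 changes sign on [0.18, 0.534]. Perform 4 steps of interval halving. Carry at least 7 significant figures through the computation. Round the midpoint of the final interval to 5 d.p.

f(0.180000) = -0.374970, f(0.534000) = 0.308981 (opposite signs)
step 1: m = 0.357000, f(m) = -0.027535 < 0 → root in [0.357000, 0.534000]
step 2: m = 0.445500, f(m) = 0.142409 > 0 → root in [0.357000, 0.445500]
step 3: m = 0.401250, f(m) = 0.057819 > 0 → root in [0.357000, 0.401250]
step 4: m = 0.379125, f(m) = 0.015233 > 0 → root in [0.357000, 0.379125]
Midpoint of [0.357000, 0.379125] = 0.368062

0.36806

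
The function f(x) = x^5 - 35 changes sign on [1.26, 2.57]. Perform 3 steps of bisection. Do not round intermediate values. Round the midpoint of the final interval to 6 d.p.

f(1.260000) = -31.824203, f(2.570000) = 77.115489 (opposite signs)
step 1: m = 1.915000, f(m) = -9.246047 < 0 → root in [1.915000, 2.570000]
step 2: m = 2.242500, f(m) = 21.710341 > 0 → root in [1.915000, 2.242500]
step 3: m = 2.078750, f(m) = 3.816048 > 0 → root in [1.915000, 2.078750]
Midpoint of [1.915000, 2.078750] = 1.996875

1.996875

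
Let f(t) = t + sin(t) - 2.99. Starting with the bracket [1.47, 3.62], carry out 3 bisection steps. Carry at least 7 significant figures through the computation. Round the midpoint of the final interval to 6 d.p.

f(1.470000) = -0.525076, f(3.620000) = 0.169634 (opposite signs)
step 1: m = 2.545000, f(m) = 0.116827 > 0 → root in [1.470000, 2.545000]
step 2: m = 2.007500, f(m) = -0.076349 < 0 → root in [2.007500, 2.545000]
step 3: m = 2.276250, f(m) = 0.047567 > 0 → root in [2.007500, 2.276250]
Midpoint of [2.007500, 2.276250] = 2.141875

2.141875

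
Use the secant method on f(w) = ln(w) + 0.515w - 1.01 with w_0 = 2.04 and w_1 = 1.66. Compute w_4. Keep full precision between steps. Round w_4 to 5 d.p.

1.36171

f(w_0) = 0.753550, f(w_1) = 0.351718
w_2 = 1.660000 - (0.351718)·(1.660000 - 2.040000)/(0.351718 - (0.753550)) = 1.327392; f(w_2) = -0.043177
w_3 = 1.327392 - (-0.043177)·(1.327392 - 1.660000)/(-0.043177 - (0.351718)) = 1.363759; f(w_3) = 0.002580
w_4 = 1.363759 - (0.002580)·(1.363759 - 1.327392)/(0.002580 - (-0.043177)) = 1.361708; f(w_4) = 0.000019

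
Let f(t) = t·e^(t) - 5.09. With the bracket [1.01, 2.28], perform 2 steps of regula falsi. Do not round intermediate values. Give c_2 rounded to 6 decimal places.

1.244134

f(1.010000) = -2.316943, f(2.280000) = 17.200831
step 1: c = 1.160761, f(c) = -1.384432 < 0 → new bracket [1.160761, 2.280000]
step 2: c = 1.244134, f(c) = -0.772944 < 0 → new bracket [1.244134, 2.280000]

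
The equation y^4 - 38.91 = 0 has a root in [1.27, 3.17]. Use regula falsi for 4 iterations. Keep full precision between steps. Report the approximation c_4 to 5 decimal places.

False-position update: c = (a·f(b) − b·f(a))/(f(b) − f(a)); replace the endpoint whose sign matches f(c).
f(1.270000) = -36.308554, f(3.170000) = 62.070391
step 1: c = 1.971230, f(c) = -23.810970 < 0 → new bracket [1.971230, 3.170000]
step 2: c = 2.303594, f(c) = -10.750580 < 0 → new bracket [2.303594, 3.170000]
step 3: c = 2.431502, f(c) = -3.955885 < 0 → new bracket [2.431502, 3.170000]
step 4: c = 2.475748, f(c) = -1.341340 < 0 → new bracket [2.475748, 3.170000]

2.47575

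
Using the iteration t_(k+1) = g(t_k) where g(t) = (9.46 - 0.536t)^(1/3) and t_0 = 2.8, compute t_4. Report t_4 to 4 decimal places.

t_1 = g(2.800000) = 1.996594
t_2 = g(1.996594) = 2.031972
t_3 = g(2.031972) = 2.030440
t_4 = g(2.030440) = 2.030506

2.0305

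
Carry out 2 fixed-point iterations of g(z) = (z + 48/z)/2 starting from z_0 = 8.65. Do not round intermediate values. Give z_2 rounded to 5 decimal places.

6.93027

z_1 = g(8.650000) = 7.099566
z_2 = g(7.099566) = 6.930271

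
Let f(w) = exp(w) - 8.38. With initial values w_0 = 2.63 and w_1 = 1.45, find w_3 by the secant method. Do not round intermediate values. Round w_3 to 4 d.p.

2.1921

f(w_0) = 5.493770, f(w_1) = -4.116885
w_2 = 1.450000 - (-4.116885)·(1.450000 - 2.630000)/(-4.116885 - (5.493770)) = 1.955473; f(w_2) = -1.312740
w_3 = 1.955473 - (-1.312740)·(1.955473 - 1.450000)/(-1.312740 - (-4.116885)) = 2.192106; f(w_3) = 0.574053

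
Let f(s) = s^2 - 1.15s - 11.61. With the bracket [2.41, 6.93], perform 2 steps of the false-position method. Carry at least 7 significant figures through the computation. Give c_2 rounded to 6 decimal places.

3.850431

False-position update: c = (a·f(b) − b·f(a))/(f(b) − f(a)); replace the endpoint whose sign matches f(c).
f(2.410000) = -8.573400, f(6.930000) = 28.445400
step 1: c = 3.456813, f(c) = -3.635778 < 0 → new bracket [3.456813, 6.930000]
step 2: c = 3.850431, f(c) = -1.212174 < 0 → new bracket [3.850431, 6.930000]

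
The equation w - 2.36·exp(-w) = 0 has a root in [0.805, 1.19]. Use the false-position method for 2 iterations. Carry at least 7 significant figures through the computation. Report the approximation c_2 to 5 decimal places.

0.93083

f(0.805000) = -0.250128, f(1.190000) = 0.472038
step 1: c = 0.938348, f(c) = 0.014942 > 0 → new bracket [0.805000, 0.938348]
step 2: c = 0.930831, f(c) = 0.000458 > 0 → new bracket [0.805000, 0.930831]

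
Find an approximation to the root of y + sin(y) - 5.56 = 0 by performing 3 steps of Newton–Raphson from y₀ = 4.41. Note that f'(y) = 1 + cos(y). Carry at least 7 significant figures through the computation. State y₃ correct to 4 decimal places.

y_0 = 4.410000: f = -2.104628, f' = 0.702198 → y_1 = 4.410000 - (-2.104628)/(0.702198) = 7.407198
y_1 = 7.407198: f = 2.749040, f' = 1.432067 → y_2 = 7.407198 - (2.749040)/(1.432067) = 5.487567
y_2 = 5.487567: f = -0.786729, f' = 1.699843 → y_3 = 5.487567 - (-0.786729)/(1.699843) = 5.950392

5.9504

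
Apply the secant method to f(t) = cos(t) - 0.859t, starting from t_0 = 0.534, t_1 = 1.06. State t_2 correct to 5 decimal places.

0.79074

f(t_0) = 0.402072, f(t_1) = -0.421668
t_2 = 1.060000 - (-0.421668)·(1.060000 - 0.534000)/(-0.421668 - (0.402072)) = 0.790744; f(t_2) = 0.024068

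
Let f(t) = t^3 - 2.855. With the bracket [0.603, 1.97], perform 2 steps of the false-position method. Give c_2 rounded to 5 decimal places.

f(0.603000) = -2.635744, f(1.970000) = 4.790373
step 1: c = 1.088188, f(c) = -1.566419 < 0 → new bracket [1.088188, 1.970000]
step 2: c = 1.305481, f(c) = -0.630094 < 0 → new bracket [1.305481, 1.970000]

1.30548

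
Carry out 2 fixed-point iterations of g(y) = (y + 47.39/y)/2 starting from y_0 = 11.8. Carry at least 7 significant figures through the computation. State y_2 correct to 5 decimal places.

y_1 = g(11.800000) = 7.908051
y_2 = g(7.908051) = 6.950339

6.95034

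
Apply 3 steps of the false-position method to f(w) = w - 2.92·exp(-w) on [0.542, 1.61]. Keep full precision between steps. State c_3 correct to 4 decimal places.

1.0373

f(0.542000) = -1.156225, f(1.610000) = 1.026328
step 1: c = 1.107782, f(c) = 0.143332 > 0 → new bracket [0.542000, 1.107782]
step 2: c = 1.045380, f(c) = 0.018830 > 0 → new bracket [0.542000, 1.045380]
step 3: c = 1.037313, f(c) = 0.002449 > 0 → new bracket [0.542000, 1.037313]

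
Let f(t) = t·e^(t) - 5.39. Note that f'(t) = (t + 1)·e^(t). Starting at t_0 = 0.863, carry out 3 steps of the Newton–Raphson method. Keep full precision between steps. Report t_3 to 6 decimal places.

t_0 = 0.863000: f = -3.344465, f' = 4.415796 → t_1 = 0.863000 - (-3.344465)/(4.415796) = 1.620387
t_1 = 1.620387: f = 2.801127, f' = 13.246171 → t_2 = 1.620387 - (2.801127)/(13.246171) = 1.408920
t_2 = 1.408920: f = 0.374642, f' = 9.856175 → t_3 = 1.408920 - (0.374642)/(9.856175) = 1.370909

1.370909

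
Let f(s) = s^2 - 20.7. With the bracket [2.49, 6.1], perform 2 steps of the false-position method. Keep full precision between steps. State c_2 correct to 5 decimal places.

4.49366

f(2.490000) = -14.499900, f(6.100000) = 16.510000
step 1: c = 4.177998, f(c) = -3.244335 < 0 → new bracket [4.177998, 6.100000]
step 2: c = 4.493656, f(c) = -0.507056 < 0 → new bracket [4.493656, 6.100000]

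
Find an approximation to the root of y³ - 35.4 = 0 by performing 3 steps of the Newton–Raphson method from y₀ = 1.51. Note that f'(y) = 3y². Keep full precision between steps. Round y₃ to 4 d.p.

3.5546

y_0 = 1.510000: f = -31.957049, f' = 6.840300 → y_1 = 1.510000 - (-31.957049)/(6.840300) = 6.181878
y_1 = 6.181878: f = 200.844305, f' = 114.646857 → y_2 = 6.181878 - (200.844305)/(114.646857) = 4.430026
y_2 = 4.430026: f = 51.539865, f' = 58.875403 → y_3 = 4.430026 - (51.539865)/(58.875403) = 3.554621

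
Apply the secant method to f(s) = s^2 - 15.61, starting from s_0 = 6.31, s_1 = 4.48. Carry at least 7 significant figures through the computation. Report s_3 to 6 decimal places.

3.958109

f(s_0) = 24.206100, f(s_1) = 4.460400
s_2 = 4.480000 - (4.460400)·(4.480000 - 6.310000)/(4.460400 - (24.206100)) = 4.066617; f(s_2) = 0.927376
s_3 = 4.066617 - (0.927376)·(4.066617 - 4.480000)/(0.927376 - (4.460400)) = 3.958109; f(s_3) = 0.056629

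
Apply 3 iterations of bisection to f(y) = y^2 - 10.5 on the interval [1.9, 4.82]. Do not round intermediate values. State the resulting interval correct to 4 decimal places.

f(1.900000) = -6.890000, f(4.820000) = 12.732400 (opposite signs)
step 1: m = 3.360000, f(m) = 0.789600 > 0 → root in [1.900000, 3.360000]
step 2: m = 2.630000, f(m) = -3.583100 < 0 → root in [2.630000, 3.360000]
step 3: m = 2.995000, f(m) = -1.529975 < 0 → root in [2.995000, 3.360000]

[2.9950, 3.3600]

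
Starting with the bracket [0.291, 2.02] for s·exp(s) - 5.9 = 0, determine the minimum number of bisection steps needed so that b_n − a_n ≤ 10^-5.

18

Initial width b − a = 2.02 − 0.291 = 1.729000.
After n steps the width is (b−a)/2^n; need (b−a)/2^n ≤ 10^-5.
So n ≥ log₂(1.729000/10^-5) = log₂(172900.0000) ≈ 17.3996.
Hence n = 18.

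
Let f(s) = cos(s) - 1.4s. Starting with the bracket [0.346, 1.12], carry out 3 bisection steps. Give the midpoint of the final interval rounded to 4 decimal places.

0.5879

f(0.346000) = 0.456337, f(1.120000) = -1.132318 (opposite signs)
step 1: m = 0.733000, f(m) = -0.283030 < 0 → root in [0.346000, 0.733000]
step 2: m = 0.539500, f(m) = 0.102666 > 0 → root in [0.539500, 0.733000]
step 3: m = 0.636250, f(m) = -0.086420 < 0 → root in [0.539500, 0.636250]
Midpoint of [0.539500, 0.636250] = 0.587875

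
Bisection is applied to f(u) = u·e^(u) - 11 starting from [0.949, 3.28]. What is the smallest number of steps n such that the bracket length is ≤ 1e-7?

25

Initial width b − a = 3.28 − 0.949 = 2.331000.
After n steps the width is (b−a)/2^n; need (b−a)/2^n ≤ 1e-7.
So n ≥ log₂(2.331000/1e-7) = log₂(23310000.0000) ≈ 24.4744.
Hence n = 25.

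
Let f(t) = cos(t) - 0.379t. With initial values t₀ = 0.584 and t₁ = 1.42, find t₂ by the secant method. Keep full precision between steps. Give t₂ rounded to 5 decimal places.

f(t_0) = 0.612928, f(t_1) = -0.387955
t_2 = 1.420000 - (-0.387955)·(1.420000 - 0.584000)/(-0.387955 - (0.612928)) = 1.095956; f(t_2) = 0.041829

1.09596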